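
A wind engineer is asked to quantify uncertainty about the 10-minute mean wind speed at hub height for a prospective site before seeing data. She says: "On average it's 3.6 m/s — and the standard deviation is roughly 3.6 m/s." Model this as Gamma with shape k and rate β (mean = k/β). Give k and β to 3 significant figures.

k ≈ 1, β ≈ 0.278

For Gamma(k, rate β): mean = k/β, variance = k/β², so CV = 1/√k.
CV = SD/mean = 3.6/3.6 = 1, hence k = 1/CV² = 1.
Then β = k/mean = 1/3.6 = 0.278.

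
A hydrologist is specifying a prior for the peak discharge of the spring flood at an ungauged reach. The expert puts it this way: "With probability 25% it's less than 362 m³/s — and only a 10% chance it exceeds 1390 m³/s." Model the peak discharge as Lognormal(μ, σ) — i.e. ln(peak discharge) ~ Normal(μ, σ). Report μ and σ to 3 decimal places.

μ ≈ 6.356, σ ≈ 0.688

If T ~ Lognormal(μ,σ) then ln T ~ Normal(μ,σ), so the p-quantile of ln T is μ + z_p·σ.
ln(362) = 5.892 and ln(1390) = 7.237; z_{0.25} = -0.6745, z_{0.9} = 1.282.
σ = (7.237 − 5.892)/(1.282 − (-0.6745)) = 0.688.
μ = 5.892 − (-0.6745)·0.688 = 6.356.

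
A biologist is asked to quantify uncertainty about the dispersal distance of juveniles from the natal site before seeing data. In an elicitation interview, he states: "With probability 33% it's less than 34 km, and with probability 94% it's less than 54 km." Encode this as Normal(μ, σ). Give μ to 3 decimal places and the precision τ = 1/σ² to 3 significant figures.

For Normal(μ,σ), the p-quantile is μ + z_p·σ. Here z_{0.33} = -0.4399, z_{0.94} = 1.555.
So 34 = μ − 0.4399σ and 54 = μ + 1.555σ.
Subtracting: σ = (54 − 34)/(1.555 − (-0.4399)) = 10.027.
Then μ = 34 − (-0.4399)·10.027 = 38.411.
Precision τ = 1/σ² = 1/10.03² = 0.00995.

μ = 38.411, τ = 0.00995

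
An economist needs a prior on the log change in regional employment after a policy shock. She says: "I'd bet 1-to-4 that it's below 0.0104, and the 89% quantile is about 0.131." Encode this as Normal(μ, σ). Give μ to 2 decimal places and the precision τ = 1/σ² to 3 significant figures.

For Normal(μ,σ), the p-quantile is μ + z_p·σ. Here z_{0.2} = -0.8416, z_{0.89} = 1.227.
So 0.0104 = μ − 0.8416σ and 0.131 = μ + 1.227σ.
Subtracting: σ = (0.131 − 0.0104)/(1.227 − (-0.8416)) = 0.06.
Then μ = 0.0104 − (-0.8416)·0.06 = 0.06.
Precision τ = 1/σ² = 1/0.05831² = 294.

μ = 0.06, τ = 294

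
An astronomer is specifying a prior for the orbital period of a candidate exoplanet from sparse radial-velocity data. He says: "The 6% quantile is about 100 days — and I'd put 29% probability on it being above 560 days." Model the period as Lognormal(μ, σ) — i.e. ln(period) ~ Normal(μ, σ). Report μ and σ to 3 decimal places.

μ ≈ 5.876, σ ≈ 0.817

If T ~ Lognormal(μ,σ) then ln T ~ Normal(μ,σ), so the p-quantile of ln T is μ + z_p·σ.
ln(100) = 4.605 and ln(560) = 6.328; z_{0.06} = -1.555, z_{0.71} = 0.5534.
σ = (6.328 − 4.605)/(0.5534 − (-1.555)) = 0.817.
μ = 4.605 − (-1.555)·0.817 = 5.876.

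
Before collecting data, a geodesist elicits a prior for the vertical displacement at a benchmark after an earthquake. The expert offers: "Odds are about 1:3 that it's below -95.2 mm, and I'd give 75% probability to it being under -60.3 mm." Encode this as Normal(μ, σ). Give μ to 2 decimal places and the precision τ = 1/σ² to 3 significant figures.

The p-quantile of Normal(μ,σ) is μ + z_p·σ, with z_{0.25} = -0.6745 and z_{0.75} = 0.6745.
Eliminate σ: μ = (z₂·x₁ − z₁·x₂)/(z₂ − z₁) = (0.6745·-95.2 − (-0.6745)·-60.3)/1.349 = -77.75.
Then σ = (x₂ − x₁)/(z₂ − z₁) = (-60.3 − -95.2)/1.349 = 25.87.
Precision τ = 1/σ² = 1/25.87² = 0.00149.

μ = -77.75, τ = 0.00149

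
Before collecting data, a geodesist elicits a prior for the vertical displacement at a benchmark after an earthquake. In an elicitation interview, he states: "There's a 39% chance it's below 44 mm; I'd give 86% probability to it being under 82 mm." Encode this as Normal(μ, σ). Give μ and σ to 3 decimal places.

For Normal(μ,σ), the p-quantile is μ + z_p·σ. Here z_{0.39} = -0.2793, z_{0.86} = 1.08.
So 44 = μ − 0.2793σ and 82 = μ + 1.08σ.
Subtracting: σ = (82 − 44)/(1.08 − (-0.2793)) = 27.949.
Then μ = 44 − (-0.2793)·27.949 = 51.807.

μ = 51.807, σ = 27.949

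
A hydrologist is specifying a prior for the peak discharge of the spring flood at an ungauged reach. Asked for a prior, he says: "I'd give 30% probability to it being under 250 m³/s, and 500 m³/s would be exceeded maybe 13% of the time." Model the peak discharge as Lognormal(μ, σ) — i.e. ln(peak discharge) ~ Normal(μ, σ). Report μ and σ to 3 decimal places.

If T ~ Lognormal(μ,σ) then ln T ~ Normal(μ,σ), so the p-quantile of ln T is μ + z_p·σ.
ln(250) = 5.521 and ln(500) = 6.215; z_{0.3} = -0.5244, z_{0.87} = 1.126.
σ = (6.215 − 5.521)/(1.126 − (-0.5244)) = 0.420.
μ = 5.521 − (-0.5244)·0.420 = 5.742.

μ ≈ 5.742, σ ≈ 0.420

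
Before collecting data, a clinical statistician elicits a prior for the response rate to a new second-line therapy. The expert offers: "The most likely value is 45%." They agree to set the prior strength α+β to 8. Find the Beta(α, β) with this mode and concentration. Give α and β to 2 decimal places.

For α,β > 1 the Beta mode is (α−1)/(α+β−2). With α+β = 8, the mode is (α−1)/6.
Set (α−1)/6 = 0.45 → α = 1 + 0.45·6 = 3.70.
β = 8 − α = 4.30.

α = 3.70, β = 4.30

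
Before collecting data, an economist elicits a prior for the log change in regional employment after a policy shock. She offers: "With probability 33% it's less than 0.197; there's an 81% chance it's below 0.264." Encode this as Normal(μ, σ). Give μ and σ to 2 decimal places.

The p-quantile of Normal(μ,σ) is μ + z_p·σ, with z_{0.33} = -0.4399 and z_{0.81} = 0.8779.
Eliminate σ: μ = (z₂·x₁ − z₁·x₂)/(z₂ − z₁) = (0.8779·0.197 − (-0.4399)·0.264)/1.318 = 0.22.
Then σ = (x₂ − x₁)/(z₂ − z₁) = (0.264 − 0.197)/1.318 = 0.05.

μ = 0.22, σ = 0.05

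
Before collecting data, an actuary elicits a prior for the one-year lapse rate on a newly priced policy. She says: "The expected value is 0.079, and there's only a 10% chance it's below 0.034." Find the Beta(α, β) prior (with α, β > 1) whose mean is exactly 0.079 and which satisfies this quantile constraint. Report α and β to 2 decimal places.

With mean 0.079 fixed, write α = 0.079s, β = 0.921s where s = α+β.
Need P(θ < 0.034) = 0.1 under Beta(0.079s, 0.921s). Normal approximation: (q−m)/√(m(1−m)/s) ≈ z_{0.1} = -1.28, so s ≈ 0.079·0.921·(-1.28)²/(0.034−0.079)² = 59.0.
At s = 59.0: P(θ<0.034) ≈ 0.069. Adjusting to match 0.1 gives s ≈ 46.40.
So α = 0.079·46.40 ≈ 3.67, β = 0.921·46.40 ≈ 42.73.

α ≈ 3.67, β ≈ 42.73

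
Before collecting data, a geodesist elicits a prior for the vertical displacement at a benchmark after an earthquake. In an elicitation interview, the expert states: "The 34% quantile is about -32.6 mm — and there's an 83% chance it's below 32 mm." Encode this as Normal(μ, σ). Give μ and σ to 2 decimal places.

μ = -13.10, σ = 47.27

The p-quantile of Normal(μ,σ) is μ + z_p·σ, with z_{0.34} = -0.4125 and z_{0.83} = 0.9542.
Eliminate σ: μ = (z₂·x₁ − z₁·x₂)/(z₂ − z₁) = (0.9542·-32.6 − (-0.4125)·32)/1.367 = -13.10.
Then σ = (x₂ − x₁)/(z₂ − z₁) = (32 − -32.6)/1.367 = 47.27.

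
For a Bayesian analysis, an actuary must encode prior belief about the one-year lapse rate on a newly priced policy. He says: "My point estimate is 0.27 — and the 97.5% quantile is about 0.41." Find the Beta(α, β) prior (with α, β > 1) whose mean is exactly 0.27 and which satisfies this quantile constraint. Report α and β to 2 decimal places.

α ≈ 11.67, β ≈ 31.54

With mean 0.27 fixed, write α = 0.27s, β = 0.73s where s = α+β.
Need P(θ < 0.41) = 0.975 under Beta(0.27s, 0.73s). Normal approximation: (q−m)/√(m(1−m)/s) ≈ z_{0.975} = 1.96, so s ≈ 0.27·0.73·(1.96)²/(0.41−0.27)² = 38.6.
At s = 38.6: P(θ<0.41) ≈ 0.968. Adjusting to match 0.975 gives s ≈ 43.21.
So α = 0.27·43.21 ≈ 11.67, β = 0.73·43.21 ≈ 31.54.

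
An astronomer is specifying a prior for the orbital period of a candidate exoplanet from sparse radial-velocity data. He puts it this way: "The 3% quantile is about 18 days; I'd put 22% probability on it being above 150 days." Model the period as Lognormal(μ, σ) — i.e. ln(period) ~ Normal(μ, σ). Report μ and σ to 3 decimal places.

μ ≈ 4.393, σ ≈ 0.799

If T ~ Lognormal(μ,σ) then ln T ~ Normal(μ,σ), so the p-quantile of ln T is μ + z_p·σ.
ln(18) = 2.89 and ln(150) = 5.011; z_{0.03} = -1.881, z_{0.78} = 0.7722.
σ = (5.011 − 2.89)/(0.7722 − (-1.881)) = 0.799.
μ = 2.89 − (-1.881)·0.799 = 4.393.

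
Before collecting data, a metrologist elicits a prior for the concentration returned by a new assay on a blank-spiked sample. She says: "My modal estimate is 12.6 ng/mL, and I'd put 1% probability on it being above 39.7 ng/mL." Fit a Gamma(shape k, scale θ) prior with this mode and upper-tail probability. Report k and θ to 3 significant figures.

Gamma(k,θ) with k>1 has mode (k−1)θ, so θ = 12.6/(k−1).
Need P(X < 39.7) = 0.99 with θ tied to k this way. Start at k = 2, θ = 12.6: P(X<39.7) ≈ 0.822.
Too low — raise k to concentrate. Iterating converges to k ≈ 4.38.
Then θ = 12.6/(4.38−1) ≈ 3.73.

k ≈ 4.38, θ ≈ 3.73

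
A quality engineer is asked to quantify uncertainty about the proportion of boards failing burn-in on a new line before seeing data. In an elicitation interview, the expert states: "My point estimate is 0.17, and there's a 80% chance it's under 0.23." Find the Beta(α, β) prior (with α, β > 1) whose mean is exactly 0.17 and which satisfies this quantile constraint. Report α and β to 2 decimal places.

α ≈ 4.19, β ≈ 20.45

With mean 0.17 fixed, write α = 0.17s, β = 0.83s where s = α+β.
Need P(θ < 0.23) = 0.8 under Beta(0.17s, 0.83s). Normal approximation: (q−m)/√(m(1−m)/s) ≈ z_{0.8} = 0.842, so s ≈ 0.17·0.83·(0.842)²/(0.23−0.17)² = 27.8.
At s = 27.8: P(θ<0.23) ≈ 0.811. Adjusting to match 0.8 gives s ≈ 24.64.
So α = 0.17·24.64 ≈ 4.19, β = 0.83·24.64 ≈ 20.45.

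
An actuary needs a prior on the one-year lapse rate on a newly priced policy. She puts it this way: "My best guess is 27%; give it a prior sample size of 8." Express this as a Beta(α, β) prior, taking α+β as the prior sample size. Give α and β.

α = 2.16, β = 5.84

Under the effective-sample-size interpretation, Beta(α, β) has prior mean α/(α+β) and prior sample size α+β.
So α+β = 8 and α/(α+β) = 0.27, giving α = 0.27·8 = 2.16 and β = 8 − 2.16 = 5.84.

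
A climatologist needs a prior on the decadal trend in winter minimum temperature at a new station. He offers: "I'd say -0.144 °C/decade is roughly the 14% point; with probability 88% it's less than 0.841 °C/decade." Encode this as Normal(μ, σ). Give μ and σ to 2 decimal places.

The p-quantile of Normal(μ,σ) is μ + z_p·σ, with z_{0.14} = -1.08 and z_{0.88} = 1.175.
Eliminate σ: μ = (z₂·x₁ − z₁·x₂)/(z₂ − z₁) = (1.175·-0.144 − (-1.08)·0.841)/2.255 = 0.33.
Then σ = (x₂ − x₁)/(z₂ − z₁) = (0.841 − -0.144)/2.255 = 0.44.

μ = 0.33, σ = 0.44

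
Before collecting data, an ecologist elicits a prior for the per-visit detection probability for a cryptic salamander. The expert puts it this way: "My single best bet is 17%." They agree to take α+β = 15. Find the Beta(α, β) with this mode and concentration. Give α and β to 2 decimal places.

α = 3.21, β = 11.79

For α,β > 1 the Beta mode is (α−1)/(α+β−2). With α+β = 15, the mode is (α−1)/13.
Set (α−1)/13 = 0.17 → α = 1 + 0.17·13 = 3.21.
β = 15 − α = 11.79.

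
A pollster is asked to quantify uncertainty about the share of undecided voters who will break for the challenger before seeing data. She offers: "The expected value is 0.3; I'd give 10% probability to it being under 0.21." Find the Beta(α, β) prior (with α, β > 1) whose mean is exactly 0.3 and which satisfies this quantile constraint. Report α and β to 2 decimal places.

With mean 0.3 fixed, write α = 0.3s, β = 0.7s where s = α+β.
Need P(θ < 0.21) = 0.1 under Beta(0.3s, 0.7s). Normal approximation: (q−m)/√(m(1−m)/s) ≈ z_{0.1} = -1.28, so s ≈ 0.3·0.7·(-1.28)²/(0.21−0.3)² = 42.6.
At s = 42.6: P(θ<0.21) ≈ 0.092. Adjusting to match 0.1 gives s ≈ 39.99.
So α = 0.3·39.99 ≈ 12.00, β = 0.7·39.99 ≈ 27.99.

α ≈ 12.00, β ≈ 27.99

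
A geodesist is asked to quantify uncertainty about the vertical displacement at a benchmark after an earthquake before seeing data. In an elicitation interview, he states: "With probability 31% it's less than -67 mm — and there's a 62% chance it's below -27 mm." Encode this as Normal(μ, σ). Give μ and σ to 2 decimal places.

μ = -42.25, σ = 49.92

For Normal(μ,σ), the p-quantile is μ + z_p·σ. Here z_{0.31} = -0.4959, z_{0.62} = 0.3055.
So -67 = μ − 0.4959σ and -27 = μ + 0.3055σ.
Subtracting: σ = (-27 − -67)/(0.3055 − (-0.4959)) = 49.92.
Then μ = -67 − (-0.4959)·49.92 = -42.25.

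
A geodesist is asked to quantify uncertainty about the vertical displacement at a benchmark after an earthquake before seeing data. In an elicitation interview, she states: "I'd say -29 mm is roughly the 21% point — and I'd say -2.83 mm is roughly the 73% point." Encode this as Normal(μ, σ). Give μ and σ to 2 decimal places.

μ = -14.13, σ = 18.44

For Normal(μ,σ), the p-quantile is μ + z_p·σ. Here z_{0.21} = -0.8064, z_{0.73} = 0.6128.
So -29 = μ − 0.8064σ and -2.83 = μ + 0.6128σ.
Subtracting: σ = (-2.83 − -29)/(0.6128 − (-0.8064)) = 18.44.
Then μ = -29 − (-0.8064)·18.44 = -14.13.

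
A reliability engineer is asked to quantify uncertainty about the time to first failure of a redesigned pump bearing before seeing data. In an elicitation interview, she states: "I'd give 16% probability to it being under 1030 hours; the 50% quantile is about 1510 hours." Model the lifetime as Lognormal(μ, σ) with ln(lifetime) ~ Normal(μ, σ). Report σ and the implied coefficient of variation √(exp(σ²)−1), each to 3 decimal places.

σ ≈ 0.385, CV ≈ 0.399

If T ~ Lognormal(μ,σ) then ln T ~ Normal(μ,σ), so the p-quantile of ln T is μ + z_p·σ.
ln(1030) = 6.937 and ln(1510) = 7.32; z_{0.16} = -0.9945, z_{0.5} = 0.
σ = (7.32 − 6.937)/(0 − (-0.9945)) = 0.385.
μ = 6.937 − (-0.9945)·0.385 = 7.320.
CV = √(exp(σ²)−1) = √(exp(0.1480)−1) = 0.399.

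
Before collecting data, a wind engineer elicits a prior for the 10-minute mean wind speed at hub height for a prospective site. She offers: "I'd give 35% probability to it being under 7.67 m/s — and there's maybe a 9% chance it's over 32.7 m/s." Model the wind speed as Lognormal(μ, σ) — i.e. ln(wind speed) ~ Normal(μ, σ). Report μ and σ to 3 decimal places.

μ ≈ 2.361, σ ≈ 0.840

If T ~ Lognormal(μ,σ) then ln T ~ Normal(μ,σ), so the p-quantile of ln T is μ + z_p·σ.
ln(7.67) = 2.037 and ln(32.7) = 3.487; z_{0.35} = -0.3853, z_{0.91} = 1.341.
σ = (3.487 − 2.037)/(1.341 − (-0.3853)) = 0.840.
μ = 2.037 − (-0.3853)·0.840 = 2.361.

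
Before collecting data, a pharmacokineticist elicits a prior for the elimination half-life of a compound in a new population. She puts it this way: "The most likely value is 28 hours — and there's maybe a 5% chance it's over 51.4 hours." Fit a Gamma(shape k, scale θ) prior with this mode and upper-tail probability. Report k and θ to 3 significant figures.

k ≈ 8.55, θ ≈ 3.71

Gamma(k,θ) with k>1 has mode (k−1)θ, so θ = 28/(k−1).
Need P(X < 51.4) = 0.95 with θ tied to k this way. Start at k = 2, θ = 28: P(X<51.4) ≈ 0.548.
Too low — raise k to concentrate. Iterating converges to k ≈ 8.55.
Then θ = 28/(8.55−1) ≈ 3.71.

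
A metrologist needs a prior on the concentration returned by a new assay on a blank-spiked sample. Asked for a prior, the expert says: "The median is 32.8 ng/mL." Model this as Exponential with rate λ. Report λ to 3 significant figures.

Exponential median = ln 2 / λ, so λ = ln 2 / 32.8 = 0.0211.

λ ≈ 0.0211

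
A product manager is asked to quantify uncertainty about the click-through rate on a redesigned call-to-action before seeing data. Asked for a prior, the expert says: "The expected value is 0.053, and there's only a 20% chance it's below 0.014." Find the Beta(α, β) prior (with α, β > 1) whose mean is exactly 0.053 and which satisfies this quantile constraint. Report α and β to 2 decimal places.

With mean 0.053 fixed, write α = 0.053s, β = 0.947s where s = α+β.
Need P(θ < 0.014) = 0.2 under Beta(0.053s, 0.947s). Normal approximation: (q−m)/√(m(1−m)/s) ≈ z_{0.2} = -0.842, so s ≈ 0.053·0.947·(-0.842)²/(0.014−0.053)² = 23.4.
At s = 23.4: P(θ<0.014) ≈ 0.178. Adjusting to match 0.2 gives s ≈ 21.01.
So α = 0.053·21.01 ≈ 1.11, β = 0.947·21.01 ≈ 19.90.

α ≈ 1.11, β ≈ 19.90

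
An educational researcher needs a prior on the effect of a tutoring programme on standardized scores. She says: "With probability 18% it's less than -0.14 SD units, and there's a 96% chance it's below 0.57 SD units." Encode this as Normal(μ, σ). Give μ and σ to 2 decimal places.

For Normal(μ,σ), the p-quantile is μ + z_p·σ. Here z_{0.18} = -0.9154, z_{0.96} = 1.751.
So -0.14 = μ − 0.9154σ and 0.57 = μ + 1.751σ.
Subtracting: σ = (0.57 − -0.14)/(1.751 − (-0.9154)) = 0.27.
Then μ = -0.14 − (-0.9154)·0.27 = 0.10.

μ = 0.10, σ = 0.27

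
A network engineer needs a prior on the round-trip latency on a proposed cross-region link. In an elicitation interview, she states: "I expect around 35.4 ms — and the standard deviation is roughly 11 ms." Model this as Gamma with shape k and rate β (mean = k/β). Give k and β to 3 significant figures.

k ≈ 10.4, β ≈ 0.293

For Gamma(k, rate β): mean = k/β, variance = k/β², so CV = 1/√k.
CV = SD/mean = 11/35.4 = 0.3107, hence k = 1/CV² = 10.4.
Then β = k/mean = 10.4/35.4 = 0.293.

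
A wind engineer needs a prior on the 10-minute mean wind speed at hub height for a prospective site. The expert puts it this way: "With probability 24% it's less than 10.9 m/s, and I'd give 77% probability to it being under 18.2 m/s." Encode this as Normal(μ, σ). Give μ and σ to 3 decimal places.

For Normal(μ,σ), the p-quantile is μ + z_p·σ. Here z_{0.24} = -0.7063, z_{0.77} = 0.7388.
So 10.9 = μ − 0.7063σ and 18.2 = μ + 0.7388σ.
Subtracting: σ = (18.2 − 10.9)/(0.7388 − (-0.7063)) = 5.051.
Then μ = 10.9 − (-0.7063)·5.051 = 14.468.

μ = 14.468, σ = 5.051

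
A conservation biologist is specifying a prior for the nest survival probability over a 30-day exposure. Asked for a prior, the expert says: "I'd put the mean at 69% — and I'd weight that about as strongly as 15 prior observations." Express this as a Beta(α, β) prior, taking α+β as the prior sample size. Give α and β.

Under the effective-sample-size interpretation, Beta(α, β) has prior mean α/(α+β) and prior sample size α+β.
So α+β = 15 and α/(α+β) = 0.69, giving α = 0.69·15 = 10.35 and β = 15 − 10.35 = 4.65.

α = 10.35, β = 4.65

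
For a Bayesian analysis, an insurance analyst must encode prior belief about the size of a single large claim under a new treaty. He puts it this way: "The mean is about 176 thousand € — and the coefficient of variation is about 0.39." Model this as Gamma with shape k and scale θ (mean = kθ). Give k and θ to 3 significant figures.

For Gamma(k, scale θ): mean = kθ, variance = kθ², so CV = 1/√k.
CV = 0.39, hence k = 1/CV² = 6.57.
Then θ = mean/k = 176/6.57 = 26.8.

k ≈ 6.57, θ ≈ 26.8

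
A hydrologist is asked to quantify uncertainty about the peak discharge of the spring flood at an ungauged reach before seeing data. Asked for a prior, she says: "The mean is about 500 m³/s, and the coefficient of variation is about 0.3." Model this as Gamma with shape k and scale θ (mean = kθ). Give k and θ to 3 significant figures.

For Gamma(k, scale θ): mean = kθ, variance = kθ², so CV = 1/√k.
CV = 0.3, hence k = 1/CV² = 11.1.
Then θ = mean/k = 500/11.1 = 45.

k ≈ 11.1, θ ≈ 45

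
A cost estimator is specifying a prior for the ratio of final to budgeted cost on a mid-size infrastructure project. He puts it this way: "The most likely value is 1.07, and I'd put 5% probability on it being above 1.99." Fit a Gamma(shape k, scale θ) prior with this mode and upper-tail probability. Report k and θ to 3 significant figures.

k ≈ 8.23, θ ≈ 0.148

Gamma(k,θ) with k>1 has mode (k−1)θ, so θ = 1.07/(k−1).
Need P(X < 1.99) = 0.95 with θ tied to k this way. Start at k = 2, θ = 1.07: P(X<1.99) ≈ 0.555.
Too low — raise k to concentrate. Iterating converges to k ≈ 8.23.
Then θ = 1.07/(8.23−1) ≈ 0.148.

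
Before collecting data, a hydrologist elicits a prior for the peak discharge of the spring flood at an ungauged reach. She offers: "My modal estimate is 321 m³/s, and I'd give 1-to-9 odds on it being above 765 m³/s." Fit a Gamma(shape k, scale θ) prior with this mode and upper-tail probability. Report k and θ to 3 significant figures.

Gamma(k,θ) with k>1 has mode (k−1)θ, so θ = 321/(k−1).
Need P(X < 765) = 0.9 with θ tied to k this way. Start at k = 2, θ = 321: P(X<765) ≈ 0.688.
Too low — raise k to concentrate. Iterating converges to k ≈ 3.55.
Then θ = 321/(3.55−1) ≈ 126.

k ≈ 3.55, θ ≈ 126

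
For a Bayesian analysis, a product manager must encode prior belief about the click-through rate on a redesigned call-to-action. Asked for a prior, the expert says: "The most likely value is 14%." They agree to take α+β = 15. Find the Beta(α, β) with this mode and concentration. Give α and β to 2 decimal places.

For α,β > 1 the Beta mode is (α−1)/(α+β−2). With α+β = 15, the mode is (α−1)/13.
Set (α−1)/13 = 0.14 → α = 1 + 0.14·13 = 2.82.
β = 15 − α = 12.18.

α = 2.82, β = 12.18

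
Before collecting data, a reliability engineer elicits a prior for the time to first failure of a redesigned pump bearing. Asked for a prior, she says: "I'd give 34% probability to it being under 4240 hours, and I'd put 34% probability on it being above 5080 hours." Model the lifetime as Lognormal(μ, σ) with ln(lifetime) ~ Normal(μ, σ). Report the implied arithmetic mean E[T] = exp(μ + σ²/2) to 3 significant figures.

E[T] ≈ 4750 hours

If T ~ Lognormal(μ,σ) then ln T ~ Normal(μ,σ), so the p-quantile of ln T is μ + z_p·σ.
ln(4240) = 8.352 and ln(5080) = 8.533; z_{0.34} = -0.4125, z_{0.66} = 0.4125.
σ = (8.533 − 8.352)/(0.4125 − (-0.4125)) = 0.219.
μ = 8.352 − (-0.4125)·0.219 = 8.443.
E[T] = exp(μ + σ²/2) = exp(8.443 + 0.0240) = 4750 hours.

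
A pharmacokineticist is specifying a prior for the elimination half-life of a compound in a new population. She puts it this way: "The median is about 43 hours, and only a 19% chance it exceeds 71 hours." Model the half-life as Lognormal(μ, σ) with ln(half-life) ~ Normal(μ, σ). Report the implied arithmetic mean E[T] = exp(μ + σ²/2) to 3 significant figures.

If T ~ Lognormal(μ,σ) then ln T ~ Normal(μ,σ), so the p-quantile of ln T is μ + z_p·σ.
ln(43) = 3.761 and ln(71) = 4.263; z_{0.5} = 0, z_{0.81} = 0.8779.
σ = (4.263 − 3.761)/(0.8779 − (0)) = 0.571.
μ = 3.761 − (0)·0.571 = 3.761.
E[T] = exp(μ + σ²/2) = exp(3.761 + 0.1632) = 50.6 hours.

E[T] ≈ 50.6 hours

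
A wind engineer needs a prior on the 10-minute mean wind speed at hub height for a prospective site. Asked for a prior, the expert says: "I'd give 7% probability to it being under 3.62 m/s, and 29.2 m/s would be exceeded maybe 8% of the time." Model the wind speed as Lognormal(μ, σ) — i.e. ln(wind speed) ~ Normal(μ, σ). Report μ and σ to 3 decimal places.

μ ≈ 2.356, σ ≈ 0.725

If T ~ Lognormal(μ,σ) then ln T ~ Normal(μ,σ), so the p-quantile of ln T is μ + z_p·σ.
ln(3.62) = 1.286 and ln(29.2) = 3.374; z_{0.07} = -1.476, z_{0.92} = 1.405.
σ = (3.374 − 1.286)/(1.405 − (-1.476)) = 0.725.
μ = 1.286 − (-1.476)·0.725 = 2.356.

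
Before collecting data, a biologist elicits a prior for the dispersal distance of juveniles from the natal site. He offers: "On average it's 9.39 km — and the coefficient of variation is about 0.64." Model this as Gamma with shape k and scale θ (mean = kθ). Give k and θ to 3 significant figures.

k ≈ 2.44, θ ≈ 3.85

For Gamma(k, scale θ): mean = kθ, variance = kθ², so CV = 1/√k.
CV = 0.64, hence k = 1/CV² = 2.44.
Then θ = mean/k = 9.39/2.44 = 3.85.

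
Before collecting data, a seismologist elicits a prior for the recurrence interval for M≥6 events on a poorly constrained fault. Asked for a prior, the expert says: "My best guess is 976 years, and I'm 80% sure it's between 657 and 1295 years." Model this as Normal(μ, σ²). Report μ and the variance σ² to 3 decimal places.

A symmetric 80% interval runs μ ± z·σ with z = 1.282.
Half-width = 319, so σ = 319/1.282 = 248.9170 and σ² = 61959.684.
μ is the stated best guess, 976.000.

μ = 976.000, σ² = 61959.684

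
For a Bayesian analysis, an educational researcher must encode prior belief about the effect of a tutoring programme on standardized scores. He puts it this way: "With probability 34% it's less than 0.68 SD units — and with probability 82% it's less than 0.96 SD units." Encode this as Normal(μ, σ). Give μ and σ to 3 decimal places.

The p-quantile of Normal(μ,σ) is μ + z_p·σ, with z_{0.34} = -0.4125 and z_{0.82} = 0.9154.
Eliminate σ: μ = (z₂·x₁ − z₁·x₂)/(z₂ − z₁) = (0.9154·0.68 − (-0.4125)·0.96)/1.328 = 0.767.
Then σ = (x₂ − x₁)/(z₂ − z₁) = (0.96 − 0.68)/1.328 = 0.211.

μ = 0.767, σ = 0.211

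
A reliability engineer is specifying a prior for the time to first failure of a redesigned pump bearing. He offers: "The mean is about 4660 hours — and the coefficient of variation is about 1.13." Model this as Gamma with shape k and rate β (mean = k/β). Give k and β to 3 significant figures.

For Gamma(k, rate β): mean = k/β, variance = k/β², so CV = 1/√k.
CV = 1.13, hence k = 1/CV² = 0.783.
Then β = k/mean = 0.783/4660 = 0.000168.

k ≈ 0.783, β ≈ 0.000168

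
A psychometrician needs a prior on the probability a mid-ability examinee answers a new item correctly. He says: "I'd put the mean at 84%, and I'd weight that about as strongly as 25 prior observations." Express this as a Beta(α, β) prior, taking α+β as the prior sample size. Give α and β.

Under the effective-sample-size interpretation, Beta(α, β) has prior mean α/(α+β) and prior sample size α+β.
So α+β = 25 and α/(α+β) = 0.84, giving α = 0.84·25 = 21 and β = 25 − 21 = 4.

α = 21, β = 4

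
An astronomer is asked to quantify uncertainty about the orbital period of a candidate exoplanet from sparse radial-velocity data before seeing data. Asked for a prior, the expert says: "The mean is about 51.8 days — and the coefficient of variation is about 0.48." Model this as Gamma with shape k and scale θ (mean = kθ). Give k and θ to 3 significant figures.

k ≈ 4.34, θ ≈ 11.9

For Gamma(k, scale θ): mean = kθ, variance = kθ², so CV = 1/√k.
CV = 0.48, hence k = 1/CV² = 4.34.
Then θ = mean/k = 51.8/4.34 = 11.9.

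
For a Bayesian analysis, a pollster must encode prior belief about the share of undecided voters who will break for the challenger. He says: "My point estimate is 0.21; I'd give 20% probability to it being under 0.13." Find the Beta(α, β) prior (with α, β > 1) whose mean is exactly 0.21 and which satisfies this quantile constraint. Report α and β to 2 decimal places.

With mean 0.21 fixed, write α = 0.21s, β = 0.79s where s = α+β.
Need P(θ < 0.13) = 0.2 under Beta(0.21s, 0.79s). Normal approximation: (q−m)/√(m(1−m)/s) ≈ z_{0.2} = -0.842, so s ≈ 0.21·0.79·(-0.842)²/(0.13−0.21)² = 18.4.
At s = 18.4: P(θ<0.13) ≈ 0.206. Adjusting to match 0.2 gives s ≈ 19.05.
So α = 0.21·19.05 ≈ 4.00, β = 0.79·19.05 ≈ 15.05.

α ≈ 4.00, β ≈ 15.05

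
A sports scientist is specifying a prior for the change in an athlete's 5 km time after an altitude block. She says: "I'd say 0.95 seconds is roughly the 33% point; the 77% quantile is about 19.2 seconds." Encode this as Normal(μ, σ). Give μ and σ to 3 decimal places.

For Normal(μ,σ), the p-quantile is μ + z_p·σ. Here z_{0.33} = -0.4399, z_{0.77} = 0.7388.
So 0.95 = μ − 0.4399σ and 19.2 = μ + 0.7388σ.
Subtracting: σ = (19.2 − 0.95)/(0.7388 − (-0.4399)) = 15.482.
Then μ = 0.95 − (-0.4399)·15.482 = 7.761.

μ = 7.761, σ = 15.482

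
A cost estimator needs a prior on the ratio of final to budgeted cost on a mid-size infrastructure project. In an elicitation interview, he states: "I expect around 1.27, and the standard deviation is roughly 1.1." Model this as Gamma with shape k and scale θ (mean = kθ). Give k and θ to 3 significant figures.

For Gamma(k, scale θ): mean = kθ, variance = kθ², so CV = 1/√k.
CV = SD/mean = 1.1/1.27 = 0.8661, hence k = 1/CV² = 1.33.
Then θ = mean/k = 1.27/1.33 = 0.953.

k ≈ 1.33, θ ≈ 0.953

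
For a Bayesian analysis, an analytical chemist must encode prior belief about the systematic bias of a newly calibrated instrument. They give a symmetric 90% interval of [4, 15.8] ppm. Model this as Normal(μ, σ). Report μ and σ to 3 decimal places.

A symmetric 90% interval runs μ ± z·σ with z = 1.645.
Half-width = 5.9, so σ = 5.9/1.645 = 3.587.
μ is the interval midpoint, 9.900.

μ = 9.900, σ = 3.587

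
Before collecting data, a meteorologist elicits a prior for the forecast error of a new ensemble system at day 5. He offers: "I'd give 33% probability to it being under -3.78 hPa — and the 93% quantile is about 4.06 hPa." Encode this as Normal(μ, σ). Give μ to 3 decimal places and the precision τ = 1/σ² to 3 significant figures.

μ = -1.980, τ = 0.0597

The p-quantile of Normal(μ,σ) is μ + z_p·σ, with z_{0.33} = -0.4399 and z_{0.93} = 1.476.
Eliminate σ: μ = (z₂·x₁ − z₁·x₂)/(z₂ − z₁) = (1.476·-3.78 − (-0.4399)·4.06)/1.916 = -1.980.
Then σ = (x₂ − x₁)/(z₂ − z₁) = (4.06 − -3.78)/1.916 = 4.092.
Precision τ = 1/σ² = 1/4.092² = 0.0597.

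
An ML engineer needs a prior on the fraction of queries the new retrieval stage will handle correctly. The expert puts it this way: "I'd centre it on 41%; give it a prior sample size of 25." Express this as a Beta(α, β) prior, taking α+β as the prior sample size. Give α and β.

α = 10.25, β = 14.75

Under the effective-sample-size interpretation, Beta(α, β) has prior mean α/(α+β) and prior sample size α+β.
So α+β = 25 and α/(α+β) = 0.41, giving α = 0.41·25 = 10.25 and β = 25 − 10.25 = 14.75.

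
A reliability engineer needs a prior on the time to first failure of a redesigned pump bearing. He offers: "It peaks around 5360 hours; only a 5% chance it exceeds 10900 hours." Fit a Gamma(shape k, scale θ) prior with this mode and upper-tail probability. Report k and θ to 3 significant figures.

Gamma(k,θ) with k>1 has mode (k−1)θ, so θ = 5360/(k−1).
Need P(X < 10900) = 0.95 with θ tied to k this way. Start at k = 2, θ = 5360: P(X<10900) ≈ 0.603.
Too low — raise k to concentrate. Iterating converges to k ≈ 6.49.
Then θ = 5360/(6.49−1) ≈ 975.

k ≈ 6.49, θ ≈ 975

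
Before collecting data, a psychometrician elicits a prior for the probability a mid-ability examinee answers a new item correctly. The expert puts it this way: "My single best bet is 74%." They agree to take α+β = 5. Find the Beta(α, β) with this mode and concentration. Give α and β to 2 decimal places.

α = 3.22, β = 1.78

For α,β > 1 the Beta mode is (α−1)/(α+β−2). With α+β = 5, the mode is (α−1)/3.
Set (α−1)/3 = 0.74 → α = 1 + 0.74·3 = 3.22.
β = 5 − α = 1.78.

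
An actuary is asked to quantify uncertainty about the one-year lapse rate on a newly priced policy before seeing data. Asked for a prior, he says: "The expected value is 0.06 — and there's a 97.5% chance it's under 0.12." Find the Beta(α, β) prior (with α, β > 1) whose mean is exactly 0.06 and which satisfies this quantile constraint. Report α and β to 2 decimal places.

α ≈ 4.96, β ≈ 77.74

With mean 0.06 fixed, write α = 0.06s, β = 0.94s where s = α+β.
Need P(θ < 0.12) = 0.975 under Beta(0.06s, 0.94s). Normal approximation: (q−m)/√(m(1−m)/s) ≈ z_{0.975} = 1.96, so s ≈ 0.06·0.94·(1.96)²/(0.12−0.06)² = 60.2.
At s = 60.2: P(θ<0.12) ≈ 0.957. Adjusting to match 0.975 gives s ≈ 82.70.
So α = 0.06·82.70 ≈ 4.96, β = 0.94·82.70 ≈ 77.74.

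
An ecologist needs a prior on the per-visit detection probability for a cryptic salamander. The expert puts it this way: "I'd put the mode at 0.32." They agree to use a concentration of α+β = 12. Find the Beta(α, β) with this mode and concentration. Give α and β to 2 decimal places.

For α,β > 1 the Beta mode is (α−1)/(α+β−2). With α+β = 12, the mode is (α−1)/10.
Set (α−1)/10 = 0.32 → α = 1 + 0.32·10 = 4.20.
β = 12 − α = 7.80.

α = 4.20, β = 7.80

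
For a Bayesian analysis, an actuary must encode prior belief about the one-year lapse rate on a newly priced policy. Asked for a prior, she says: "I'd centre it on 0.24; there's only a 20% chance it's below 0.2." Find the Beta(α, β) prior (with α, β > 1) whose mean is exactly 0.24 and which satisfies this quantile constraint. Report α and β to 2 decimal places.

α ≈ 19.88, β ≈ 62.96

With mean 0.24 fixed, write α = 0.24s, β = 0.76s where s = α+β.
Need P(θ < 0.2) = 0.2 under Beta(0.24s, 0.76s). Normal approximation: (q−m)/√(m(1−m)/s) ≈ z_{0.2} = -0.842, so s ≈ 0.24·0.76·(-0.842)²/(0.2−0.24)² = 80.7.
At s = 80.7: P(θ<0.2) ≈ 0.203. Adjusting to match 0.2 gives s ≈ 82.84.
So α = 0.24·82.84 ≈ 19.88, β = 0.76·82.84 ≈ 62.96.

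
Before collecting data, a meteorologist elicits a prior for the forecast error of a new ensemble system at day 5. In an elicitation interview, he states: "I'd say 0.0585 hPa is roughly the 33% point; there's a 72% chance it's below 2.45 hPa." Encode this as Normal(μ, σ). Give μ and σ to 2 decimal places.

μ = 1.09, σ = 2.34

The p-quantile of Normal(μ,σ) is μ + z_p·σ, with z_{0.33} = -0.4399 and z_{0.72} = 0.5828.
Eliminate σ: μ = (z₂·x₁ − z₁·x₂)/(z₂ − z₁) = (0.5828·0.0585 − (-0.4399)·2.45)/1.023 = 1.09.
Then σ = (x₂ − x₁)/(z₂ − z₁) = (2.45 − 0.0585)/1.023 = 2.34.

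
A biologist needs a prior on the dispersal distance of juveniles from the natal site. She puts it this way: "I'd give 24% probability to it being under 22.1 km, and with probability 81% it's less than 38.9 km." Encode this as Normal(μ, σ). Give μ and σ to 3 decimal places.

μ = 29.590, σ = 10.605

For Normal(μ,σ), the p-quantile is μ + z_p·σ. Here z_{0.24} = -0.7063, z_{0.81} = 0.8779.
So 22.1 = μ − 0.7063σ and 38.9 = μ + 0.8779σ.
Subtracting: σ = (38.9 − 22.1)/(0.8779 − (-0.7063)) = 10.605.
Then μ = 22.1 − (-0.7063)·10.605 = 29.590.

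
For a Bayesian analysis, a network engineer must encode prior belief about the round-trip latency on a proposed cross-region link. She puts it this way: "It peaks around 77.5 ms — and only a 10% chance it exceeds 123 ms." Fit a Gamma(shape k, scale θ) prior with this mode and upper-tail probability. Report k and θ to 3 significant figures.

k ≈ 9.8, θ ≈ 8.81

Gamma(k,θ) with k>1 has mode (k−1)θ, so θ = 77.5/(k−1).
Need P(X < 123) = 0.9 with θ tied to k this way. Start at k = 2, θ = 77.5: P(X<123) ≈ 0.471.
Too low — raise k to concentrate. Iterating converges to k ≈ 9.8.
Then θ = 77.5/(9.8−1) ≈ 8.81.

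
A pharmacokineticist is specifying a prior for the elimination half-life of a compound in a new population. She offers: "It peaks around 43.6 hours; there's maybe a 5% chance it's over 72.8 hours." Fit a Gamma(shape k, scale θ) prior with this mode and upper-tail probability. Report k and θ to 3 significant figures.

Gamma(k,θ) with k>1 has mode (k−1)θ, so θ = 43.6/(k−1).
Need P(X < 72.8) = 0.95 with θ tied to k this way. Start at k = 2, θ = 43.6: P(X<72.8) ≈ 0.497.
Too low — raise k to concentrate. Iterating converges to k ≈ 11.6.
Then θ = 43.6/(11.6−1) ≈ 4.1.

k ≈ 11.6, θ ≈ 4.1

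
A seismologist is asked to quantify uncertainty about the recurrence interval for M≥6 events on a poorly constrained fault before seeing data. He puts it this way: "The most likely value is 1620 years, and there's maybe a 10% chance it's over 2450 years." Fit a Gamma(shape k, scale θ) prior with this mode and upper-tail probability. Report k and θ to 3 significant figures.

Gamma(k,θ) with k>1 has mode (k−1)θ, so θ = 1620/(k−1).
Need P(X < 2450) = 0.9 with θ tied to k this way. Start at k = 2, θ = 1620: P(X<2450) ≈ 0.446.
Too low — raise k to concentrate. Iterating converges to k ≈ 11.9.
Then θ = 1620/(11.9−1) ≈ 149.

k ≈ 11.9, θ ≈ 149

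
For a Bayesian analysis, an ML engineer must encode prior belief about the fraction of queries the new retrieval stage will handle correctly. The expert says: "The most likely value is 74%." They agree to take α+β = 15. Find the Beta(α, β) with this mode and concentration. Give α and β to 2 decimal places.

α = 10.62, β = 4.38

For α,β > 1 the Beta mode is (α−1)/(α+β−2). With α+β = 15, the mode is (α−1)/13.
Set (α−1)/13 = 0.74 → α = 1 + 0.74·13 = 10.62.
β = 15 − α = 4.38.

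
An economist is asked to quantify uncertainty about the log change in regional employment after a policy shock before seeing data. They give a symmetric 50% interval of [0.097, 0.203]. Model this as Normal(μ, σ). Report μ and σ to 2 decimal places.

A symmetric 50% interval runs μ ± z·σ with z = 0.6745.
Half-width = 0.053, so σ = 0.053/0.6745 = 0.08.
μ is the interval midpoint, 0.15.

μ = 0.15, σ = 0.08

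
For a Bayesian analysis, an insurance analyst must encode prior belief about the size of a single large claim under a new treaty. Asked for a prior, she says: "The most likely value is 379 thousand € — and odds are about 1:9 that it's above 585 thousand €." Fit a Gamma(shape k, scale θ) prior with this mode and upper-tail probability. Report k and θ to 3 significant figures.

Gamma(k,θ) with k>1 has mode (k−1)θ, so θ = 379/(k−1).
Need P(X < 585) = 0.9 with θ tied to k this way. Start at k = 2, θ = 379: P(X<585) ≈ 0.457.
Too low — raise k to concentrate. Iterating converges to k ≈ 10.9.
Then θ = 379/(10.9−1) ≈ 38.2.

k ≈ 10.9, θ ≈ 38.2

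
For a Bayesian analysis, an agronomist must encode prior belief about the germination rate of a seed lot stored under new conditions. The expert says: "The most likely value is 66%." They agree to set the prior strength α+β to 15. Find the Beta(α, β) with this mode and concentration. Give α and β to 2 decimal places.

α = 9.58, β = 5.42

For α,β > 1 the Beta mode is (α−1)/(α+β−2). With α+β = 15, the mode is (α−1)/13.
Set (α−1)/13 = 0.66 → α = 1 + 0.66·13 = 9.58.
β = 15 − α = 5.42.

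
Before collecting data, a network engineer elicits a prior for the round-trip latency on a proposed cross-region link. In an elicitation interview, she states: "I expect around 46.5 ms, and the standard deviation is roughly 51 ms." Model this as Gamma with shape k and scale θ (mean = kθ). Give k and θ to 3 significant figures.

For Gamma(k, scale θ): mean = kθ, variance = kθ², so CV = 1/√k.
CV = SD/mean = 51/46.5 = 1.097, hence k = 1/CV² = 0.831.
Then θ = mean/k = 46.5/0.831 = 55.9.

k ≈ 0.831, θ ≈ 55.9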